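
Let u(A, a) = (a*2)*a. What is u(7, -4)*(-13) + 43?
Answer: -373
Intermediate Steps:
u(A, a) = 2*a² (u(A, a) = (2*a)*a = 2*a²)
u(7, -4)*(-13) + 43 = (2*(-4)²)*(-13) + 43 = (2*16)*(-13) + 43 = 32*(-13) + 43 = -416 + 43 = -373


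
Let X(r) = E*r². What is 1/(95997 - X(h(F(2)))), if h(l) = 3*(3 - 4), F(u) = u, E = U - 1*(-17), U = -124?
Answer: 1/96960 ≈ 1.0314e-5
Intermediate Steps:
E = -107 (E = -124 - 1*(-17) = -124 + 17 = -107)
h(l) = -3 (h(l) = 3*(-1) = -3)
X(r) = -107*r²
1/(95997 - X(h(F(2)))) = 1/(95997 - (-107)*(-3)²) = 1/(95997 - (-107)*9) = 1/(95997 - 1*(-963)) = 1/(95997 + 963) = 1/96960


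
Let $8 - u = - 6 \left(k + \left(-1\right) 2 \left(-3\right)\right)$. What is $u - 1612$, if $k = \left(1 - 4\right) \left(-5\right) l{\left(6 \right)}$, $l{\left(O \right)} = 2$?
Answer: $-1388$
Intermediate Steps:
$k = 30$ ($k = \left(1 - 4\right) \left(-5\right) 2 = \left(-3\right) \left(-5\right) 2 = 15 \cdot 2 = 30$)
$u = 224$ ($u = 8 - - 6 \left(30 + \left(-1\right) 2 \left(-3\right)\right) = 8 - - 6 \left(30 - -6\right) = 8 - - 6 \left(30 + 6\right) = 8 - \left(-6\right) 36 = 8 - -216 = 8 + 216 = 224$)
$u - 1612 = 224 - 1612 = -1388$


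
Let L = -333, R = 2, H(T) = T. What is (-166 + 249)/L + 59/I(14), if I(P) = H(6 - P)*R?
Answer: -20975/5328 ≈ -3.9367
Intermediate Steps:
I(P) = 12 - 2*P (I(P) = (6 - P)*2 = 12 - 2*P)
(-166 + 249)/L + 59/I(14) = (-166 + 249)/(-333) + 59/(12 - 2*14) = 83*(-1/333) + 59/(12 - 28) = -83/333 + 59/(-16) = -83/333 + 59*(-1/16) = -83/333 - 59/16 = -20975/5328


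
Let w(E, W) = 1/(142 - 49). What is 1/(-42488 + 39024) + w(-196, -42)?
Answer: 3371/322152 ≈ 0.010464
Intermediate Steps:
w(E, W) = 1/93
1/(-42488 + 39024) + w(-196, -42) = 1/(-42488 + 39024) + 1/93 = 1/(-3464) + 1/93 = -1/3464 + 1/93 = 3371/322152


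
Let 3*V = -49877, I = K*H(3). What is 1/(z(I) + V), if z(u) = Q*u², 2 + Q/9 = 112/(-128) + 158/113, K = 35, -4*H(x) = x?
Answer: -43392/1118817053 ≈ -3.8784e-5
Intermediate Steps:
H(x) = -x/4
Q = -12015/904 (Q = -18 + 9*(112/(-128) + 158/113) = -18 + 9*(112*(-1/128) + 158*(1/113)) = -18 + 9*(-7/8 + 158/113) = -18 + 9*(473/904) = -18 + 4257/904 = -12015/904 ≈ -13.291)
I = -105/4 (I = 35*(-¼*3) = 35*(-¾) = -105/4 ≈ -26.250)
V = -49877/3 (V = (⅓)*(-49877) = -49877/3 ≈ -16626.)
z(u) = -12015*u²/904
1/(z(I) + V) = 1/(-12015*(-105/4)²/904 - 49877/3) = 1/(-12015/904*11025/16 - 49877/3) = 1/(-132465375/14464 - 49877/3) = 1/(-1118817053/43392) = -43392/1118817053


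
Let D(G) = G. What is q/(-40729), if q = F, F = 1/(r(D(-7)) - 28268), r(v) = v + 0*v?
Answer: 1/1151612475 ≈ 8.6835e-10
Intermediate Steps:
r(v) = v (r(v) = v + 0 = v)
F = -1/28275 (F = 1/(-7 - 28268) = 1/(-28275) = -1/28275 ≈ -3.5367e-5)
q = -1/28275 ≈ -3.5367e-5
q/(-40729) = -1/28275/(-40729) = -1/28275*(-1/40729) = 1/1151612475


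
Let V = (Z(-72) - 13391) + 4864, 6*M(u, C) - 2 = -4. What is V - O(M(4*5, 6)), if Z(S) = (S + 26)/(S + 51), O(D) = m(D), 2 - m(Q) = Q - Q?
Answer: -179063/21 ≈ -8526.8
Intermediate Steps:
m(Q) = 2 (m(Q) = 2 - (Q - Q) = 2 - 1*0 = 2 + 0 = 2)
M(u, C) = -⅓ (M(u, C) = ⅓ + (⅙)*(-4) = ⅓ - ⅔ = -⅓)
O(D) = 2
Z(S) = (26 + S)/(51 + S)
V = -179021/21 (V = ((26 - 72)/(51 - 72) - 13391) + 4864 = (-46/(-21) - 13391) + 4864 = (-1/21*(-46) - 13391) + 4864 = (46/21 - 13391) + 4864 = -281165/21 + 4864 = -179021/21 ≈ -8524.8)
V - O(M(4*5, 6)) = -179021/21 - 1*2 = -179021/21 - 2 = -179063/21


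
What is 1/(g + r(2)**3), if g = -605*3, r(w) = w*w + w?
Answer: -1/1599 ≈ -0.00062539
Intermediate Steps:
r(w) = w + w**2 (r(w) = w**2 + w = w + w**2)
g = -1815
1/(g + r(2)**3) = 1/(-1815 + (2*(1 + 2))**3) = 1/(-1815 + (2*3)**3) = 1/(-1815 + 6**3) = 1/(-1815 + 216) = 1/(-1599) = -1/1599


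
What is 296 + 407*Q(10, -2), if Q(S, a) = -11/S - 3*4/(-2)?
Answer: 22903/10 ≈ 2290.3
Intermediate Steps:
Q(S, a) = 6 - 11/S (Q(S, a) = -11/S - 12*(-½) = -11/S + 6 = 6 - 11/S)
296 + 407*Q(10, -2) = 296 + 407*(6 - 11/10) = 296 + 407*(49/10) = 296 + 19943/10 = 22903/10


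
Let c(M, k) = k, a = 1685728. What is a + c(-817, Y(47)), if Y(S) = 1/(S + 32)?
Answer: 133172513/79 ≈ 1.6857e+6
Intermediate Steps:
Y(S) = 1/(32 + S)
a + c(-817, Y(47)) = 1685728 + 1/(32 + 47) = 1685728 + 1/79 = 133172513/79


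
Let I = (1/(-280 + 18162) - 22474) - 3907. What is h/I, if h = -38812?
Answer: 694036184/471745041 ≈ 1.4712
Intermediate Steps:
I = -471745041/17882 (I = (1/17882 - 22474) - 3907 = -401880067/17882 - 3907 = -471745041/17882 ≈ -26381.)
h/I = -38812/(-471745041/17882) = -38812*(-17882/471745041) = 694036184/471745041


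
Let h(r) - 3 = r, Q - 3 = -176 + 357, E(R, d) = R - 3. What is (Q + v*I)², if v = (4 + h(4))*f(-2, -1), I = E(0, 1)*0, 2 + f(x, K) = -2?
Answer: 33856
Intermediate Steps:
E(R, d) = -3 + R
f(x, K) = -4 (f(x, K) = -2 - 2 = -4)
Q = 184 (Q = 3 + (-176 + 357) = 3 + 181 = 184)
h(r) = 3 + r
I = 0 (I = (-3 + 0)*0 = -3*0 = 0)
v = -44 (v = (4 + (3 + 4))*(-4) = (4 + 7)*(-4) = 11*(-4) = -44)
(Q + v*I)² = (184 - 44*0)² = (184 + 0)² = 184² = 33856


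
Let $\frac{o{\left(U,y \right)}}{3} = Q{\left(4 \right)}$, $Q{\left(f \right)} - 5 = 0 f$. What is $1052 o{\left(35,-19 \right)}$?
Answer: $15780$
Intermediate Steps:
$Q{\left(f \right)} = 5$ ($Q{\left(f \right)} = 5 + 0 f = 5 + 0 = 5$)
$o{\left(U,y \right)} = 15$ ($o{\left(U,y \right)} = 3 \cdot 5 = 15$)
$1052 o{\left(35,-19 \right)} = 1052 \cdot 15 = 15780$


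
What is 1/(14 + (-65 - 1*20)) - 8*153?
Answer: -86905/71 ≈ -1224.0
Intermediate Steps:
1/(14 + (-65 - 1*20)) - 8*153 = 1/(14 + (-65 - 20)) - 1224 = 1/(14 - 85) - 1224 = 1/(-71) - 1224 = -1/71 - 1224 = -86905/71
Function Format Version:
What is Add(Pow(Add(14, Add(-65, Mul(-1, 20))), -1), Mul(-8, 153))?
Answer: Rational(-86905, 71) ≈ -1224.0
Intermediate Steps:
Add(Pow(Add(14, Add(-65, Mul(-1, 20))), -1), Mul(-8, 153)) = Add(Pow(Add(14, Add(-65, -20)), -1), -1224) = Add(Pow(Add(14, -85), -1), -1224) = Add(Pow(-71, -1), -1224) = Add(Rational(-1, 71), -1224) = Rational(-86905, 71)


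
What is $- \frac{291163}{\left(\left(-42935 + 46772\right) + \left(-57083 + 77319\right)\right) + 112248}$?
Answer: $- \frac{291163}{136321} \approx -2.1359$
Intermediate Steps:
$- \frac{291163}{\left(\left(-42935 + 46772\right) + \left(-57083 + 77319\right)\right) + 112248} = - \frac{291163}{\left(3837 + 20236\right) + 112248} = - \frac{291163}{24073 + 112248} = - \frac{291163}{136321}$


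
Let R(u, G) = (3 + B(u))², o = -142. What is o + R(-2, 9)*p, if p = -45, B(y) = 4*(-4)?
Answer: -7747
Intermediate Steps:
B(y) = -16
R(u, G) = 169 (R(u, G) = (3 - 16)² = (-13)² = 169)
o + R(-2, 9)*p = -142 + 169*(-45) = -142 - 7605 = -7747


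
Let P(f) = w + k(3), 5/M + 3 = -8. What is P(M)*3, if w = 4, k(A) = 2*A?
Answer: 30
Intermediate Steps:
M = -5/11 (M = 5/(-3 - 8) = 5/(-11) = 5*(-1/11) = -5/11 ≈ -0.45455)
P(f) = 10 (P(f) = 4 + 2*3 = 4 + 6 = 10)
P(M)*3 = 10*3 = 30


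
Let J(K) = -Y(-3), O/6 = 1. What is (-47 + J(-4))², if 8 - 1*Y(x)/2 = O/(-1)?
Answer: 5625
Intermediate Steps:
O = 6 (O = 6*1 = 6)
Y(x) = 28 (Y(x) = 16 - 12/(-1) = 16 - 12*(-1) = 16 - 2*(-6) = 16 + 12 = 28)
J(K) = -28 (J(K) = -1*28 = -28)
(-47 + J(-4))² = (-47 - 28)² = (-75)² = 5625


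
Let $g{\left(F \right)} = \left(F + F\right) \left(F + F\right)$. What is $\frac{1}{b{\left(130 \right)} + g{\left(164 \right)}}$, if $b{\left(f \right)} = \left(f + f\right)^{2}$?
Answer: $\frac{1}{175184} \approx 5.7083 \cdot 10^{-6}$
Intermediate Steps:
$b{\left(f \right)} = 4 f^{2}$ ($b{\left(f \right)} = \left(2 f\right)^{2} = 4 f^{2}$)
$g{\left(F \right)} = 4 F^{2}$ ($g{\left(F \right)} = 2 F 2 F = 4 F^{2}$)
$\frac{1}{b{\left(130 \right)} + g{\left(164 \right)}} = \frac{1}{4 \cdot 130^{2} + 4 \cdot 164^{2}} = \frac{1}{4 \cdot 16900 + 4 \cdot 26896} = \frac{1}{67600 + 107584} = \frac{1}{175184}$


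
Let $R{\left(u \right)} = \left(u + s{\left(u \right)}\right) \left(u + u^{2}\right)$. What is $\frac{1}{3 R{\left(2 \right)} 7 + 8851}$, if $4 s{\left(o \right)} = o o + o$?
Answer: $\frac{1}{9292} \approx 0.00010762$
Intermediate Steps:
$s{\left(o \right)} = \frac{o}{4} + \frac{o^{2}}{4}$ ($s{\left(o \right)} = \frac{o o + o}{4} = \frac{o^{2} + o}{4} = \frac{o + o^{2}}{4} = \frac{o}{4} + \frac{o^{2}}{4}$)
$R{\left(u \right)} = \left(u + u^{2}\right) \left(u + \frac{u \left(1 + u\right)}{4}\right)$ ($R{\left(u \right)} = \left(u + \frac{u \left(1 + u\right)}{4}\right) \left(u + u^{2}\right) = \left(u + u^{2}\right) \left(u + \frac{u \left(1 + u\right)}{4}\right)$)
$\frac{1}{3 R{\left(2 \right)} 7 + 8851} = \frac{1}{3 \frac{2^{2} \left(5 + 2^{2} + 6 \cdot 2\right)}{4} \cdot 7 + 8851} = \frac{1}{3 \cdot \frac{1}{4} \cdot 4 \left(5 + 4 + 12\right) 7 + 8851} = \frac{1}{3 \cdot \frac{1}{4} \cdot 4 \cdot 21 \cdot 7 + 8851} = \frac{1}{3 \cdot 21 \cdot 7 + 8851} = \frac{1}{63 \cdot 7 + 8851} = \frac{1}{441 + 8851} = \frac{1}{9292}$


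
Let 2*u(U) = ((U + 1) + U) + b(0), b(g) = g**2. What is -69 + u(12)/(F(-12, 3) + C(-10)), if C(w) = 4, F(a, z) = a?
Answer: -1129/16 ≈ -70.563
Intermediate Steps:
u(U) = 1/2 + U (u(U) = (((U + 1) + U) + 0**2)/2 = (((1 + U) + U) + 0)/2 = ((1 + 2*U) + 0)/2 = (1 + 2*U)/2 = 1/2 + U)
-69 + u(12)/(F(-12, 3) + C(-10)) = -69 + (1/2 + 12)/(-12 + 4) = -69 + (25/2)/(-8) = -69 + (25/2)*(-1/8) = -69 - 25/16 = -1129/16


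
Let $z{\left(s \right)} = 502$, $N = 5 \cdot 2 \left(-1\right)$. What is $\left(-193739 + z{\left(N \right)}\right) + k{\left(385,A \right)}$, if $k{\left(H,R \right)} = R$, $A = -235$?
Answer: $-193472$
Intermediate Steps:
$N = -10$ ($N = 10 \left(-1\right) = -10$)
$\left(-193739 + z{\left(N \right)}\right) + k{\left(385,A \right)} = \left(-193739 + 502\right) - 235 = -193237 - 235 = -193472$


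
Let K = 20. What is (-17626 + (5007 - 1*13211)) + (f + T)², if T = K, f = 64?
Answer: -18774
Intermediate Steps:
T = 20
(-17626 + (5007 - 1*13211)) + (f + T)² = (-17626 + (5007 - 1*13211)) + (64 + 20)² = (-17626 + (5007 - 13211)) + 84² = (-17626 - 8204) + 7056 = -25830 + 7056 = -18774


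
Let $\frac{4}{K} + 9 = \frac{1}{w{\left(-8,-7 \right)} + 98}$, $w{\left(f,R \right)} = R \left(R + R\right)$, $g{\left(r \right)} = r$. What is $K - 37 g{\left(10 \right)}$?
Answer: $- \frac{653094}{1763} \approx -370.44$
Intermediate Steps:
$w{\left(f,R \right)} = 2 R^{2}$ ($w{\left(f,R \right)} = R 2 R = 2 R^{2}$)
$K = - \frac{784}{1763}$ ($K = \frac{4}{-9 + \frac{1}{2 \left(-7\right)^{2} + 98}} = \frac{4}{-9 + \frac{1}{2 \cdot 49 + 98}} = \frac{4}{-9 + \frac{1}{98 + 98}} = \frac{4}{-9 + \frac{1}{196}} = \frac{4}{- \frac{1763}{196}} = 4 \left(- \frac{196}{1763}\right) = - \frac{784}{1763} \approx -0.4447$)
$K - 37 g{\left(10 \right)} = - \frac{784}{1763} - 370 = - \frac{653094}{1763}$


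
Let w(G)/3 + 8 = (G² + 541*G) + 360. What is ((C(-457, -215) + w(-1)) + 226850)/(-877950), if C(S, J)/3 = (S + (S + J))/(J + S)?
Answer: -50689193/196660800 ≈ -0.25775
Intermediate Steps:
w(G) = 1056 + 3*G² + 1623*G (w(G) = -24 + 3*((G² + 541*G) + 360) = -24 + 3*(360 + G² + 541*G) = -24 + (1080 + 3*G² + 1623*G) = 1056 + 3*G² + 1623*G)
C(S, J) = 3*(J + 2*S)/(J + S) (C(S, J) = 3*((S + (S + J))/(J + S)) = 3*((S + (J + S))/(J + S)) = 3*((J + 2*S)/(J + S)) = 3*(J + 2*S)/(J + S))
((C(-457, -215) + w(-1)) + 226850)/(-877950) = ((3*(-215 + 2*(-457))/(-215 - 457) + (1056 + 3*(-1)² + 1623*(-1))) + 226850)/(-877950) = ((3*(-215 - 914)/(-672) + (1056 + 3*1 - 1623)) + 226850)*(-1/877950) = ((3*(-1/672)*(-1129) + (1056 + 3 - 1623)) + 226850)*(-1/877950) = ((1129/224 - 564) + 226850)*(-1/877950) = (-125207/224 + 226850)*(-1/877950) = (50689193/224)*(-1/877950) = -50689193/196660800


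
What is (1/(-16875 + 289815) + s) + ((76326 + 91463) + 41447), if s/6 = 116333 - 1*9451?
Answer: 232143112321/272940 ≈ 8.5053e+5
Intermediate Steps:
s = 641292 (s = 6*(116333 - 1*9451) = 6*(116333 - 9451) = 6*106882 = 641292)
(1/(-16875 + 289815) + s) + ((76326 + 91463) + 41447) = (1/(-16875 + 289815) + 641292) + ((76326 + 91463) + 41447) = (1/272940 + 641292) + (167789 + 41447) = (1/272940 + 641292) + 209236 = 175034238481/272940 + 209236 = 232143112321/272940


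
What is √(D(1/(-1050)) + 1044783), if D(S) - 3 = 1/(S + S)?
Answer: 3*√116029 ≈ 1021.9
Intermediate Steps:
D(S) = 3 + 1/(2*S) (D(S) = 3 + 1/(S + S) = 3 + 1/(2*S))
√(D(1/(-1050)) + 1044783) = √((3 + 1/(2*(1/(-1050)))) + 1044783) = √((3 + 1/(2*(-1/1050))) + 1044783) = √((3 + (½)*(-1050)) + 1044783) = √((3 - 525) + 1044783) = √(-522 + 1044783) = √1044261 = 3*√116029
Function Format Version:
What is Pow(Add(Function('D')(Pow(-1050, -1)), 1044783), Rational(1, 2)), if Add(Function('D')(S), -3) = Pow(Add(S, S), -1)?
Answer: Mul(3, Pow(116029, Rational(1, 2))) ≈ 1021.9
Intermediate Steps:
Function('D')(S) = Add(3, Mul(Rational(1, 2), Pow(S, -1))) (Function('D')(S) = Add(3, Pow(Add(S, S), -1)) = Add(3, Pow(Mul(2, S), -1)) = Add(3, Mul(Rational(1, 2), Pow(S, -1))))
Pow(Add(Function('D')(Pow(-1050, -1)), 1044783), Rational(1, 2)) = Pow(Add(Add(3, Mul(Rational(1, 2), Pow(Pow(-1050, -1), -1))), 1044783), Rational(1, 2)) = Pow(Add(Add(3, Mul(Rational(1, 2), Pow(Rational(-1, 1050), -1))), 1044783), Rational(1, 2)) = Pow(Add(Add(3, Mul(Rational(1, 2), -1050)), 1044783), Rational(1, 2)) = Pow(Add(Add(3, -525), 1044783), Rational(1, 2)) = Pow(Add(-522, 1044783), Rational(1, 2)) = Pow(1044261, Rational(1, 2)) = Mul(3, Pow(116029, Rational(1, 2)))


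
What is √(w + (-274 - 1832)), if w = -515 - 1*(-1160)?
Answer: I*√1461 ≈ 38.223*I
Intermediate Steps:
w = 645 (w = -515 + 1160 = 645)
√(w + (-274 - 1832)) = √(645 + (-274 - 1832)) = √(645 - 2106) = √(-1461) = I*√1461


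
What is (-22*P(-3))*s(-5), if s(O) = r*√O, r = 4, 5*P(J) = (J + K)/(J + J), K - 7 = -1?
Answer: 44*I*√5/5 ≈ 19.677*I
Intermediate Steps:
K = 6 (K = 7 - 1 = 6)
P(J) = (6 + J)/(10*J) (P(J) = ((J + 6)/(J + J))/5 = ((6 + J)/((2*J)))/5 = ((6 + J)*(1/(2*J)))/5 = ((6 + J)/(2*J))/5 = (6 + J)/(10*J))
s(O) = 4*√O
(-22*P(-3))*s(-5) = (-11*(6 - 3)/(5*(-3)))*(4*√(-5)) = (-11*(-1)*3/(5*3))*(4*(I*√5)) = (-22*(-⅒))*(4*I*√5) = 11*(4*I*√5)/5 = 44*I*√5/5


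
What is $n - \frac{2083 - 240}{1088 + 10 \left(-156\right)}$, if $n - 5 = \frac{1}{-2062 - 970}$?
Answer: $\frac{796439}{89444} \approx 8.9043$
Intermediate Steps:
$n = \frac{15159}{3032}$ ($n = 5 + \frac{1}{-2062 - 970} = 5 + \frac{1}{-3032} = 5 - \frac{1}{3032} = \frac{15159}{3032} \approx 4.9997$)
$n - \frac{2083 - 240}{1088 + 10 \left(-156\right)} = \frac{15159}{3032} - \frac{2083 - 240}{1088 + 10 \left(-156\right)} = \frac{15159}{3032} - \frac{1843}{1088 - 1560} = \frac{15159}{3032} - \frac{1843}{-472} = \frac{15159}{3032} - 1843 \left(- \frac{1}{472}\right) = \frac{15159}{3032} - - \frac{1843}{472} = \frac{15159}{3032} + \frac{1843}{472} = \frac{796439}{89444}$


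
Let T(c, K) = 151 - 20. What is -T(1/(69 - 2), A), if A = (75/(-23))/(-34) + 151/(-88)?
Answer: -131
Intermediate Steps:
A = -55741/34408 (A = (75*(-1/23))*(-1/34) + 151*(-1/88) = -75/23*(-1/34) - 151/88 = 75/782 - 151/88 = -55741/34408 ≈ -1.6200)
T(c, K) = 131
-T(1/(69 - 2), A) = -1*131 = -131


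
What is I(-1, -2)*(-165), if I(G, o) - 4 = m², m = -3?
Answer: -2145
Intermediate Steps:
I(G, o) = 13 (I(G, o) = 4 + (-3)² = 4 + 9 = 13)
I(-1, -2)*(-165) = 13*(-165) = -2145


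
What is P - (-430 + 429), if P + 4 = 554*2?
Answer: 1105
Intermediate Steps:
P = 1104 (P = -4 + 554*2 = -4 + 1108 = 1104)
P - (-430 + 429) = 1104 - (-430 + 429) = 1104 - 1*(-1) = 1104 + 1 = 1105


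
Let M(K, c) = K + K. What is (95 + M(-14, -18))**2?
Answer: 4489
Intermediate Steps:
M(K, c) = 2*K
(95 + M(-14, -18))**2 = (95 + 2*(-14))**2 = (95 - 28)**2 = 67**2 = 4489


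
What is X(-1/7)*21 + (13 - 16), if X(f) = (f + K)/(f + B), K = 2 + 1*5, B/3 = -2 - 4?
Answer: -1389/127 ≈ -10.937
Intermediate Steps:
B = -18 (B = 3*(-2 - 4) = 3*(-6) = -18)
K = 7 (K = 2 + 5 = 7)
X(f) = (7 + f)/(-18 + f) (X(f) = (f + 7)/(f - 18) = (7 + f)/(-18 + f))
X(-1/7)*21 + (13 - 16) = ((7 - 1/7)/(-18 - 1/7))*21 + (13 - 16) = ((7 - 1*1/7)/(-18 - 1*1/7))*21 - 3 = ((7 - 1/7)/(-18 - 1/7))*21 - 3 = ((48/7)/(-127/7))*21 - 3 = -7/127*48/7*21 - 3 = -48/127*21 - 3 = -1008/127 - 3 = -1389/127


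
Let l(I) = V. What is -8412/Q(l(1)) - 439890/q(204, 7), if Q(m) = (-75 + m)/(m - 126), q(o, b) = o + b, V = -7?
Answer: -136068468/8651 ≈ -15729.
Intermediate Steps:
q(o, b) = b + o
l(I) = -7
Q(m) = (-75 + m)/(-126 + m)
-8412/Q(l(1)) - 439890/q(204, 7) = -8412*(-126 - 7)/(-75 - 7) - 439890/(7 + 204) = -8412/(-82/(-133)) - 439890/211 = -8412/((-1/133*(-82))) - 439890*1/211 = -8412/82/133 - 439890/211 = -8412*133/82 - 439890/211 = -559398/41 - 439890/211 = -136068468/8651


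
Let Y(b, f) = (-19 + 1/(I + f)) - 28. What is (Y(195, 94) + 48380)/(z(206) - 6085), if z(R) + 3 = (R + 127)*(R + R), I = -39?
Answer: 664579/1802735 ≈ 0.36865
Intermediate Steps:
Y(b, f) = -47 + 1/(-39 + f) (Y(b, f) = (-19 + 1/(-39 + f)) - 28 = -47 + 1/(-39 + f))
z(R) = -3 + 2*R*(127 + R) (z(R) = -3 + (R + 127)*(R + R) = -3 + (127 + R)*(2*R) = -3 + 2*R*(127 + R))
(Y(195, 94) + 48380)/(z(206) - 6085) = ((1834 - 47*94)/(-39 + 94) + 48380)/((-3 + 2*206² + 254*206) - 6085) = ((1834 - 4418)/55 + 48380)/((-3 + 2*42436 + 52324) - 6085) = ((1/55)*(-2584) + 48380)/((-3 + 84872 + 52324) - 6085) = (-2584/55 + 48380)/(137193 - 6085) = (2658316/55)/131108 = (2658316/55)*(1/131108) = 664579/1802735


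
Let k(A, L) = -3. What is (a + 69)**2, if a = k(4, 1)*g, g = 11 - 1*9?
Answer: 3969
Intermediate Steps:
g = 2 (g = 11 - 9 = 2)
a = -6 (a = -3*2 = -6)
(a + 69)**2 = (-6 + 69)**2 = 63**2 = 3969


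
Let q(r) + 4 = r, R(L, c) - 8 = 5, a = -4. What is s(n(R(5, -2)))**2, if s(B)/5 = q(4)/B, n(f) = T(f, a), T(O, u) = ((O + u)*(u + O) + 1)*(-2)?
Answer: 0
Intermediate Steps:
T(O, u) = -2 - 2*(O + u)**2 (T(O, u) = ((O + u)*(O + u) + 1)*(-2) = ((O + u)**2 + 1)*(-2) = (1 + (O + u)**2)*(-2) = -2 - 2*(O + u)**2)
R(L, c) = 13 (R(L, c) = 8 + 5 = 13)
q(r) = -4 + r
n(f) = -2 - 2*(-4 + f)**2 (n(f) = -2 - 2*(f - 4)**2 = -2 - 2*(-4 + f)**2)
s(B) = 0 (s(B) = 5*((-4 + 4)/B) = 5*(0/B) = 5*0 = 0)
s(n(R(5, -2)))**2 = 0**2 = 0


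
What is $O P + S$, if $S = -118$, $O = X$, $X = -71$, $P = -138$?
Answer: $9680$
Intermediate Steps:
$O = -71$
$O P + S = \left(-71\right) \left(-138\right) - 118 = 9798 - 118 = 9680$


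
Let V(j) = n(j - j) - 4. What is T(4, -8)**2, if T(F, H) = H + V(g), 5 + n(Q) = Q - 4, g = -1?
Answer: 441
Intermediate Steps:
n(Q) = -9 + Q (n(Q) = -5 + (Q - 4) = -5 + (-4 + Q) = -9 + Q)
V(j) = -13 (V(j) = (-9 + (j - j)) - 4 = (-9 + 0) - 4 = -9 - 4 = -13)
T(F, H) = -13 + H (T(F, H) = H - 13 = -13 + H)
T(4, -8)**2 = (-13 - 8)**2 = (-21)**2 = 441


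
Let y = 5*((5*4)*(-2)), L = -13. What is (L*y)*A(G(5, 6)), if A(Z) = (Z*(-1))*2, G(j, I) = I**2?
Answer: -187200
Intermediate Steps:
A(Z) = -2*Z (A(Z) = -Z*2 = -2*Z)
y = -200 (y = 5*(20*(-2)) = 5*(-40) = -200)
(L*y)*A(G(5, 6)) = (-13*(-200))*(-2*6**2) = 2600*(-2*36) = 2600*(-72) = -187200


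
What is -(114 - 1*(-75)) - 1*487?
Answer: -676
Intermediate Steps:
-(114 - 1*(-75)) - 1*487 = -(114 + 75) - 487 = -1*189 - 487 = -189 - 487 = -676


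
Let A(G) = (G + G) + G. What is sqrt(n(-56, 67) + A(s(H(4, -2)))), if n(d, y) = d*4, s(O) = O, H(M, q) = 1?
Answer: I*sqrt(221) ≈ 14.866*I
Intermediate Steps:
n(d, y) = 4*d
A(G) = 3*G (A(G) = 2*G + G = 3*G)
sqrt(n(-56, 67) + A(s(H(4, -2)))) = sqrt(4*(-56) + 3*1) = sqrt(-224 + 3) = sqrt(-221) = I*sqrt(221)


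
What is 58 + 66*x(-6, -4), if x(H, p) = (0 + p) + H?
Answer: -602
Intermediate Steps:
x(H, p) = H + p (x(H, p) = p + H = H + p)
58 + 66*x(-6, -4) = 58 + 66*(-6 - 4) = 58 + 66*(-10) = 58 - 660 = -602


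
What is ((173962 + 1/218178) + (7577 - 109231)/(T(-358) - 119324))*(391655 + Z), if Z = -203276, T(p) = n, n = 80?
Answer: 3947141980289072685/120446377 ≈ 3.2771e+10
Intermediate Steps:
T(p) = 80
((173962 + 1/218178) + (7577 - 109231)/(T(-358) - 119324))*(391655 + Z) = ((173962 + 1/218178) + (7577 - 109231)/(80 - 119324))*(391655 - 203276) = ((173962 + 1/218178) - 101654/(-119244))*188379 = (37954681237/218178 - 101654*(-1/119244))*188379 = (37954681237/218178 + 50827/59622)*188379 = (188578757837135/1084017393)*188379 = 3947141980289072685/120446377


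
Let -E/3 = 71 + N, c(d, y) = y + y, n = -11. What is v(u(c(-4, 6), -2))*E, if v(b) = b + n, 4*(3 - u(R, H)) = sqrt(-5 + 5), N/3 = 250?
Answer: 19704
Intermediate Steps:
N = 750 (N = 3*250 = 750)
c(d, y) = 2*y
u(R, H) = 3 (u(R, H) = 3 - sqrt(-5 + 5)/4 = 3 - sqrt(0)/4 = 3 - 1/4*0 = 3 + 0 = 3)
v(b) = -11 + b (v(b) = b - 11 = -11 + b)
E = -2463 (E = -3*(71 + 750) = -3*821 = -2463)
v(u(c(-4, 6), -2))*E = (-11 + 3)*(-2463) = -8*(-2463) = 19704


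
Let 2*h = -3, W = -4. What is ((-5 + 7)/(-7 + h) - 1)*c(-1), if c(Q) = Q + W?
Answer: 105/17 ≈ 6.1765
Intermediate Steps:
h = -3/2 (h = (1/2)*(-3) = -3/2 ≈ -1.5000)
c(Q) = -4 + Q (c(Q) = Q - 4 = -4 + Q)
((-5 + 7)/(-7 + h) - 1)*c(-1) = ((-5 + 7)/(-7 - 3/2) - 1)*(-4 - 1) = (2/(-17/2) - 1)*(-5) = (2*(-2/17) - 1)*(-5) = (-4/17 - 1)*(-5) = -21/17*(-5) = 105/17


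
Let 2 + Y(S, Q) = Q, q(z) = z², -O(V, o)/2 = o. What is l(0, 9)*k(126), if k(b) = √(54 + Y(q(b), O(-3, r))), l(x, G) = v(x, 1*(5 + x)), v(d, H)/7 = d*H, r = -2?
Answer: 0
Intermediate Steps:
O(V, o) = -2*o
v(d, H) = 7*H*d (v(d, H) = 7*(d*H) = 7*(H*d) = 7*H*d)
Y(S, Q) = -2 + Q
l(x, G) = 7*x*(5 + x) (l(x, G) = 7*(1*(5 + x))*x = 7*(5 + x)*x = 7*x*(5 + x))
k(b) = 2*√14 (k(b) = √(54 + (-2 - 2*(-2))) = √(54 + (-2 + 4)) = √(54 + 2) = √56 = 2*√14)
l(0, 9)*k(126) = (7*0*(5 + 0))*(2*√14) = (7*0*5)*(2*√14) = 0*(2*√14) = 0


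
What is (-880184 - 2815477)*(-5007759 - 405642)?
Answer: 20006094953061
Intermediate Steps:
(-880184 - 2815477)*(-5007759 - 405642) = -3695661*(-5413401) = 20006094953061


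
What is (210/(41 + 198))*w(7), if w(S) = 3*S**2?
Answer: 30870/239 ≈ 129.16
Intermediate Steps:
(210/(41 + 198))*w(7) = (210/(41 + 198))*(3*7**2) = (210/239)*(3*49) = ((1/239)*210)*147 = (210/239)*147 = 30870/239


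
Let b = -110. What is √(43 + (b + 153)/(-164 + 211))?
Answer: 4*√6063/47 ≈ 6.6268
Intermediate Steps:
√(43 + (b + 153)/(-164 + 211)) = √(43 + (-110 + 153)/(-164 + 211)) = √(43 + 43/47) = √(2064/47) = 4*√6063/47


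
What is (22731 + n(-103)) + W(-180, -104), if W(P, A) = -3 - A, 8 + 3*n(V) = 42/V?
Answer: 7054222/309 ≈ 22829.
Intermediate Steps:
n(V) = -8/3 + 14/V (n(V) = -8/3 + (42/V)/3 = -8/3 + 14/V)
(22731 + n(-103)) + W(-180, -104) = (22731 + (-8/3 + 14/(-103))) + (-3 - 1*(-104)) = (22731 + (-8/3 + 14*(-1/103))) + (-3 + 104) = (22731 + (-8/3 - 14/103)) + 101 = (22731 - 866/309) + 101 = 7023013/309 + 101 = 7054222/309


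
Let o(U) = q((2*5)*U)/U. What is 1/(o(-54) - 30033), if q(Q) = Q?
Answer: -1/30023 ≈ -3.3308e-5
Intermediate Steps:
o(U) = 10 (o(U) = ((2*5)*U)/U = (10*U)/U = 10)
1/(o(-54) - 30033) = 1/(10 - 30033) = 1/(-30023) = -1/30023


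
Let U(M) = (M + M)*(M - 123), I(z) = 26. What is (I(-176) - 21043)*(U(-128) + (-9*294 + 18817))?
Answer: -1690334259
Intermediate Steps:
U(M) = 2*M*(-123 + M) (U(M) = (2*M)*(-123 + M) = 2*M*(-123 + M))
(I(-176) - 21043)*(U(-128) + (-9*294 + 18817)) = (26 - 21043)*(2*(-128)*(-123 - 128) + (-9*294 + 18817)) = -21017*(2*(-128)*(-251) + (-2646 + 18817)) = -21017*(64256 + 16171) = -21017*80427 = -1690334259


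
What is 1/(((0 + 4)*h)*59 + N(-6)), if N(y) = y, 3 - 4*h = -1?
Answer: 1/230 ≈ 0.0043478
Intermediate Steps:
h = 1 (h = ¾ - ¼*(-1) = ¾ + ¼ = 1)
1/(((0 + 4)*h)*59 + N(-6)) = 1/(((0 + 4)*1)*59 - 6) = 1/((4*1)*59 - 6) = 1/(4*59 - 6) = 1/(236 - 6) = 1/230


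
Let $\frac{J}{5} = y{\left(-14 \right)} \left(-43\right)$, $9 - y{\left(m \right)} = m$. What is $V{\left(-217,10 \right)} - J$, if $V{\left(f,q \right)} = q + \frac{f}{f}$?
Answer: $4956$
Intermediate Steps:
$y{\left(m \right)} = 9 - m$
$V{\left(f,q \right)} = 1 + q$ ($V{\left(f,q \right)} = q + 1 = 1 + q$)
$J = -4945$ ($J = 5 \left(9 - -14\right) \left(-43\right) = 5 \left(9 + 14\right) \left(-43\right) = 5 \cdot 23 \left(-43\right) = 5 \left(-989\right) = -4945$)
$V{\left(-217,10 \right)} - J = \left(1 + 10\right) - -4945 = 11 + 4945 = 4956$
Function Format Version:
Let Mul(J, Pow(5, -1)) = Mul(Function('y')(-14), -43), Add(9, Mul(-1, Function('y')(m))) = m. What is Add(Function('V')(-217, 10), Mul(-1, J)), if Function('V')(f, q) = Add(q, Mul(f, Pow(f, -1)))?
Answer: 4956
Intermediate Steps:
Function('y')(m) = Add(9, Mul(-1, m))
Function('V')(f, q) = Add(1, q) (Function('V')(f, q) = Add(q, 1) = Add(1, q))
J = -4945 (J = Mul(5, Mul(Add(9, Mul(-1, -14)), -43)) = Mul(5, Mul(Add(9, 14), -43)) = Mul(5, Mul(23, -43)) = Mul(5, -989) = -4945)
Add(Function('V')(-217, 10), Mul(-1, J)) = Add(Add(1, 10), Mul(-1, -4945)) = Add(11, 4945) = 4956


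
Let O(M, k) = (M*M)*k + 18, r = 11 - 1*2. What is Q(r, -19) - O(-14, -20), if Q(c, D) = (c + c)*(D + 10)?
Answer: 3740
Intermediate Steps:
r = 9 (r = 11 - 2 = 9)
O(M, k) = 18 + k*M² (O(M, k) = M²*k + 18 = k*M² + 18 = 18 + k*M²)
Q(c, D) = 2*c*(10 + D) (Q(c, D) = (2*c)*(10 + D) = 2*c*(10 + D))
Q(r, -19) - O(-14, -20) = 2*9*(10 - 19) - (18 - 20*(-14)²) = 2*9*(-9) - (18 - 20*196) = -162 - (18 - 3920) = -162 - 1*(-3902) = -162 + 3902 = 3740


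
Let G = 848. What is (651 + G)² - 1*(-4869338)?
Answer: 7116339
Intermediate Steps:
(651 + G)² - 1*(-4869338) = (651 + 848)² - 1*(-4869338) = 1499² + 4869338 = 2247001 + 4869338 = 7116339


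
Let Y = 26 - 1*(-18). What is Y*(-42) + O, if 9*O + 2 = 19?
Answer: -16615/9 ≈ -1846.1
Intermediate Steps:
O = 17/9 (O = -2/9 + (1/9)*19 = -2/9 + 19/9 = 17/9 ≈ 1.8889)
Y = 44 (Y = 26 + 18 = 44)
Y*(-42) + O = 44*(-42) + 17/9 = -1848 + 17/9 = -16615/9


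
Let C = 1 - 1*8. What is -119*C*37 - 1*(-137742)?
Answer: 168563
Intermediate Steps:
C = -7 (C = 1 - 8 = -7)
-119*C*37 - 1*(-137742) = -119*(-7)*37 - 1*(-137742) = 833*37 + 137742 = 30821 + 137742 = 168563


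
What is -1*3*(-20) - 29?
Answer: 31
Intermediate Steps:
-1*3*(-20) - 29 = -3*(-20) - 29 = 60 - 29 = 31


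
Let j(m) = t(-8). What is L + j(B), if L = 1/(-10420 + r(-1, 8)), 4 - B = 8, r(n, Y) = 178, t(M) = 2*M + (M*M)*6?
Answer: 3769055/10242 ≈ 368.00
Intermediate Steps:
t(M) = 2*M + 6*M**2 (t(M) = 2*M + M**2*6 = 2*M + 6*M**2)
B = -4 (B = 4 - 1*8 = 4 - 8 = -4)
L = -1/10242 (L = 1/(-10420 + 178) = 1/(-10242) = -1/10242 ≈ -9.7637e-5)
j(m) = 368 (j(m) = 2*(-8)*(1 + 3*(-8)) = 2*(-8)*(1 - 24) = 2*(-8)*(-23) = 368)
L + j(B) = -1/10242 + 368 = 3769055/10242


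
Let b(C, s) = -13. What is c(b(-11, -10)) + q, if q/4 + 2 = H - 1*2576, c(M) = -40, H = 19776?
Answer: 68752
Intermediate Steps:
q = 68792 (q = -8 + 4*(19776 - 1*2576) = -8 + 4*(19776 - 2576) = -8 + 4*17200 = -8 + 68800 = 68792)
c(b(-11, -10)) + q = -40 + 68792 = 68752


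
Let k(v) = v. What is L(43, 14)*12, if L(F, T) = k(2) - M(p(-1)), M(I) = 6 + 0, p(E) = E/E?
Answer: -48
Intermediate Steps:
p(E) = 1
M(I) = 6
L(F, T) = -4 (L(F, T) = 2 - 1*6 = 2 - 6 = -4)
L(43, 14)*12 = -4*12 = -48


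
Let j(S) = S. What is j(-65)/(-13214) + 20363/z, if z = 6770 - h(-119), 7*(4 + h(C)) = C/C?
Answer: 1886618879/626568238 ≈ 3.0110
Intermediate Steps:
h(C) = -27/7 (h(C) = -4 + (C/C)/7 = -4 + (⅐)*1 = -4 + ⅐ = -27/7)
z = 47417/7 (z = 6770 - 1*(-27/7) = 6770 + 27/7 = 47417/7 ≈ 6773.9)
j(-65)/(-13214) + 20363/z = -65/(-13214) + 20363/(47417/7) = -65*(-1/13214) + 20363*(7/47417) = 65/13214 + 142541/47417 = 1886618879/626568238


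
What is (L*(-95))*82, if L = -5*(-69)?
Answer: -2687550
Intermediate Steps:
L = 345
(L*(-95))*82 = (345*(-95))*82 = -32775*82 = -2687550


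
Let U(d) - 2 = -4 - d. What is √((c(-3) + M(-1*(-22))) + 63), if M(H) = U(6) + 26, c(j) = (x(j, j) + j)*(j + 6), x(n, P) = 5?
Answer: √87 ≈ 9.3274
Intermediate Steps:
c(j) = (5 + j)*(6 + j) (c(j) = (5 + j)*(j + 6) = (5 + j)*(6 + j))
U(d) = -2 - d (U(d) = 2 + (-4 - d) = -2 - d)
M(H) = 18 (M(H) = (-2 - 1*6) + 26 = (-2 - 6) + 26 = -8 + 26 = 18)
√((c(-3) + M(-1*(-22))) + 63) = √(((30 + (-3)² + 11*(-3)) + 18) + 63) = √(((30 + 9 - 33) + 18) + 63) = √((6 + 18) + 63) = √(24 + 63) = √87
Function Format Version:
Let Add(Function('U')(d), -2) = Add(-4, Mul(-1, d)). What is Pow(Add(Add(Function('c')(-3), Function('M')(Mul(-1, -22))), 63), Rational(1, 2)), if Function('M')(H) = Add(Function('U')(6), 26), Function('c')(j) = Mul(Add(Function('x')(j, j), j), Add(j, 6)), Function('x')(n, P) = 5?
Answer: Pow(87, Rational(1, 2)) ≈ 9.3274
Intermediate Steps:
Function('c')(j) = Mul(Add(5, j), Add(6, j)) (Function('c')(j) = Mul(Add(5, j), Add(j, 6)) = Mul(Add(5, j), Add(6, j)))
Function('U')(d) = Add(-2, Mul(-1, d)) (Function('U')(d) = Add(2, Add(-4, Mul(-1, d))) = Add(-2, Mul(-1, d)))
Function('M')(H) = 18 (Function('M')(H) = Add(Add(-2, Mul(-1, 6)), 26) = Add(Add(-2, -6), 26) = Add(-8, 26) = 18)
Pow(Add(Add(Function('c')(-3), Function('M')(Mul(-1, -22))), 63), Rational(1, 2)) = Pow(Add(Add(Add(30, Pow(-3, 2), Mul(11, -3)), 18), 63), Rational(1, 2)) = Pow(Add(Add(Add(30, 9, -33), 18), 63), Rational(1, 2)) = Pow(Add(Add(6, 18), 63), Rational(1, 2)) = Pow(Add(24, 63), Rational(1, 2)) = Pow(87, Rational(1, 2))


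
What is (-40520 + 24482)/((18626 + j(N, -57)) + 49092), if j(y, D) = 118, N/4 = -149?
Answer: -2673/11306 ≈ -0.23642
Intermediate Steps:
N = -596 (N = 4*(-149) = -596)
(-40520 + 24482)/((18626 + j(N, -57)) + 49092) = (-40520 + 24482)/((18626 + 118) + 49092) = -16038/(18744 + 49092) = -16038/67836 = -16038*1/67836 = -2673/11306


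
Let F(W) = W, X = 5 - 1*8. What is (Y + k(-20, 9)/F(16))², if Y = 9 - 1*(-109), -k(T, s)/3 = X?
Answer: 3598609/256 ≈ 14057.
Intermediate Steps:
X = -3 (X = 5 - 8 = -3)
k(T, s) = 9 (k(T, s) = -3*(-3) = 9)
Y = 118 (Y = 9 + 109 = 118)
(Y + k(-20, 9)/F(16))² = (118 + 9/16)² = (1897/16)² = 3598609/256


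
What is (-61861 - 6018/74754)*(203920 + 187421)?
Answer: -100539051319294/4153 ≈ -2.4209e+10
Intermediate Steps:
(-61861 - 6018/74754)*(203920 + 187421) = (-61861 - 6018*1/74754)*391341 = (-61861 - 1003/12459)*391341 = -770727202/12459*391341 = -100539051319294/4153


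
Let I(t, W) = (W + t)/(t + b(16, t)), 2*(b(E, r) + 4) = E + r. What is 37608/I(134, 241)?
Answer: 513976/25 ≈ 20559.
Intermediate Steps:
b(E, r) = -4 + E/2 + r/2 (b(E, r) = -4 + (E + r)/2 = -4 + (E/2 + r/2) = -4 + E/2 + r/2)
I(t, W) = (W + t)/(4 + 3*t/2) (I(t, W) = (W + t)/(t + (-4 + (½)*16 + t/2)) = (W + t)/(t + (-4 + 8 + t/2)) = (W + t)/(t + (4 + t/2)) = (W + t)/(4 + 3*t/2))
37608/I(134, 241) = 37608/((2*(241 + 134)/(8 + 3*134))) = 37608/((2*375/(8 + 402))) = 37608/((2*375/410)) = 37608/((2*(1/410)*375)) = 37608/(75/41) = 37608*(41/75) = 513976/25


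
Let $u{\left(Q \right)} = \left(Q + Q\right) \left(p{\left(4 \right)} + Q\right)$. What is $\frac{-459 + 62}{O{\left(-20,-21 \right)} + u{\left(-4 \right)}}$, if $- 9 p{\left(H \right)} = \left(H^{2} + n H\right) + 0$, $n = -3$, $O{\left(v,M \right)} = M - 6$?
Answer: $- \frac{3573}{77} \approx -46.403$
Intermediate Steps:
$O{\left(v,M \right)} = -6 + M$ ($O{\left(v,M \right)} = M - 6 = -6 + M$)
$p{\left(H \right)} = - \frac{H^{2}}{9} + \frac{H}{3}$ ($p{\left(H \right)} = - \frac{\left(H^{2} - 3 H\right) + 0}{9} = - \frac{H^{2} - 3 H}{9} = - \frac{H^{2}}{9} + \frac{H}{3}$)
$u{\left(Q \right)} = 2 Q \left(- \frac{4}{9} + Q\right)$ ($u{\left(Q \right)} = \left(Q + Q\right) \left(\frac{1}{9} \cdot 4 \left(3 - 4\right) + Q\right) = 2 Q \left(\frac{1}{9} \cdot 4 \left(3 - 4\right) + Q\right) = 2 Q \left(\frac{1}{9} \cdot 4 \left(-1\right) + Q\right) = 2 Q \left(- \frac{4}{9} + Q\right)$)
$\frac{-459 + 62}{O{\left(-20,-21 \right)} + u{\left(-4 \right)}} = \frac{-459 + 62}{\left(-6 - 21\right) + \frac{2}{9} \left(-4\right) \left(-4 + 9 \left(-4\right)\right)} = - \frac{397}{-27 + \frac{2}{9} \left(-4\right) \left(-4 - 36\right)} = - \frac{397}{-27 + \frac{2}{9} \left(-4\right) \left(-40\right)} = - \frac{397}{-27 + \frac{320}{9}} = - \frac{397}{\frac{77}{9}} = \left(-397\right) \frac{9}{77} = - \frac{3573}{77}$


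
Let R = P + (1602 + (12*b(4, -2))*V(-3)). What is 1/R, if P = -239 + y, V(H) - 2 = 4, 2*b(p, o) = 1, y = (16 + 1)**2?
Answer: 1/1688 ≈ 0.00059242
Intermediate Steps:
y = 289 (y = 17**2 = 289)
b(p, o) = 1/2 (b(p, o) = (1/2)*1 = 1/2)
V(H) = 6 (V(H) = 2 + 4 = 6)
P = 50 (P = -239 + 289 = 50)
R = 1688 (R = 50 + (1602 + (12*(1/2))*6) = 50 + (1602 + 6*6) = 50 + (1602 + 36) = 50 + 1638 = 1688)
1/R = 1/1688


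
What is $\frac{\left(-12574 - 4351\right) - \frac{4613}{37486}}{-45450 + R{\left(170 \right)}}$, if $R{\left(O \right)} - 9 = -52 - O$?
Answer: $\frac{634455163}{1711723218} \approx 0.37065$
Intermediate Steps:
$R{\left(O \right)} = -43 - O$ ($R{\left(O \right)} = 9 - \left(52 + O\right) = -43 - O$)
$\frac{\left(-12574 - 4351\right) - \frac{4613}{37486}}{-45450 + R{\left(170 \right)}} = \frac{\left(-12574 - 4351\right) - \frac{4613}{37486}}{-45450 - 213} = \frac{-16925 - \frac{4613}{37486}}{-45450 - 213} = - \frac{634455163}{37486 \left(-45663\right)} = \left(- \frac{634455163}{37486}\right) \left(- \frac{1}{45663}\right) = \frac{634455163}{1711723218}$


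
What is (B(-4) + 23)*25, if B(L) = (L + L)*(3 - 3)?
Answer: 575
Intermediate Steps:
B(L) = 0 (B(L) = (2*L)*0 = 0)
(B(-4) + 23)*25 = (0 + 23)*25 = 23*25 = 575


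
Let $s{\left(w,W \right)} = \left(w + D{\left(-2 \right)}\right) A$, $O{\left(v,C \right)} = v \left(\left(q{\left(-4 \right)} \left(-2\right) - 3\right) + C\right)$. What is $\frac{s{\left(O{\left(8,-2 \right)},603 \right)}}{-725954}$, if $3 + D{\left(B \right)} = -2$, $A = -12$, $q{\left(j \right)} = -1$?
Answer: $- \frac{174}{362977} \approx -0.00047937$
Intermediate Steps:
$D{\left(B \right)} = -5$ ($D{\left(B \right)} = -3 - 2 = -5$)
$O{\left(v,C \right)} = v \left(-1 + C\right)$ ($O{\left(v,C \right)} = v \left(\left(\left(-1\right) \left(-2\right) - 3\right) + C\right) = v \left(\left(2 - 3\right) + C\right) = v \left(-1 + C\right)$)
$s{\left(w,W \right)} = 60 - 12 w$ ($s{\left(w,W \right)} = \left(w - 5\right) \left(-12\right) = \left(-5 + w\right) \left(-12\right) = 60 - 12 w$)
$\frac{s{\left(O{\left(8,-2 \right)},603 \right)}}{-725954} = \frac{60 - 12 \cdot 8 \left(-1 - 2\right)}{-725954} = \left(60 - 12 \cdot 8 \left(-3\right)\right) \left(- \frac{1}{725954}\right) = \left(60 - -288\right) \left(- \frac{1}{725954}\right) = \left(60 + 288\right) \left(- \frac{1}{725954}\right) = 348 \left(- \frac{1}{725954}\right) = - \frac{174}{362977}$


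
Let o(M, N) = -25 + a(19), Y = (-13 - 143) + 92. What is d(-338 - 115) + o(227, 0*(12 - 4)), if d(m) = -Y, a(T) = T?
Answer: 58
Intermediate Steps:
Y = -64 (Y = -156 + 92 = -64)
o(M, N) = -6 (o(M, N) = -25 + 19 = -6)
d(m) = 64 (d(m) = -1*(-64) = 64)
d(-338 - 115) + o(227, 0*(12 - 4)) = 64 - 6 = 58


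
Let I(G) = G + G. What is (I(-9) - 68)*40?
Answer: -3440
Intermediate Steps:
I(G) = 2*G
(I(-9) - 68)*40 = (2*(-9) - 68)*40 = (-18 - 68)*40 = -86*40 = -3440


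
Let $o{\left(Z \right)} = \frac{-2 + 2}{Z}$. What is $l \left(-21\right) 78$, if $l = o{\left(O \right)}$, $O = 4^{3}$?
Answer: $0$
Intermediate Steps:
$O = 64$
$o{\left(Z \right)} = 0$ ($o{\left(Z \right)} = \frac{0}{Z} = 0$)
$l = 0$
$l \left(-21\right) 78 = 0 \left(-21\right) 78 = 0 \cdot 78 = 0$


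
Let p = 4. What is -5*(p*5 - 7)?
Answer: -65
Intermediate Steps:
-5*(p*5 - 7) = -5*(4*5 - 7) = -5*(20 - 7) = -5*13 = -65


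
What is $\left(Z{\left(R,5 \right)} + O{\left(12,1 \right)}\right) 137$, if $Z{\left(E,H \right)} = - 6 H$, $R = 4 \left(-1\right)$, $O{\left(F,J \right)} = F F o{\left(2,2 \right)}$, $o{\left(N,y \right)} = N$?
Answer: $35346$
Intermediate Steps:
$O{\left(F,J \right)} = 2 F^{2}$ ($O{\left(F,J \right)} = F F 2 = F^{2} \cdot 2 = 2 F^{2}$)
$R = -4$
$\left(Z{\left(R,5 \right)} + O{\left(12,1 \right)}\right) 137 = \left(\left(-6\right) 5 + 2 \cdot 12^{2}\right) 137 = \left(-30 + 2 \cdot 144\right) 137 = \left(-30 + 288\right) 137 = 258 \cdot 137 = 35346$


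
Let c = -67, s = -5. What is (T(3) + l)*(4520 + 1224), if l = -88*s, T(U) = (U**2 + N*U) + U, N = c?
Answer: 1441744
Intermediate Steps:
N = -67
T(U) = U**2 - 66*U (T(U) = (U**2 - 67*U) + U = U**2 - 66*U)
l = 440 (l = -88*(-5) = 440)
(T(3) + l)*(4520 + 1224) = (3*(-66 + 3) + 440)*(4520 + 1224) = (3*(-63) + 440)*5744 = (-189 + 440)*5744 = 251*5744 = 1441744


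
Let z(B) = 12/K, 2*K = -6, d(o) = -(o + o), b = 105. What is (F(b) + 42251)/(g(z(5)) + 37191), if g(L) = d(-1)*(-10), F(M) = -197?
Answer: 42054/37171 ≈ 1.1314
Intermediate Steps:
d(o) = -2*o
K = -3 (K = (1/2)*(-6) = -3)
z(B) = -4 (z(B) = 12/(-3) = 12*(-1/3) = -4)
g(L) = -20 (g(L) = -2*(-1)*(-10) = 2*(-10) = -20)
(F(b) + 42251)/(g(z(5)) + 37191) = (-197 + 42251)/(-20 + 37191) = 42054/37171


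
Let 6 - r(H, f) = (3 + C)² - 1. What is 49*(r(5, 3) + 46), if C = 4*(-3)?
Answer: -1372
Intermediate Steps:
C = -12
r(H, f) = -74 (r(H, f) = 6 - ((3 - 12)² - 1) = 6 - ((-9)² - 1) = 6 - (81 - 1) = 6 - 1*80 = 6 - 80 = -74)
49*(r(5, 3) + 46) = 49*(-74 + 46) = 49*(-28) = -1372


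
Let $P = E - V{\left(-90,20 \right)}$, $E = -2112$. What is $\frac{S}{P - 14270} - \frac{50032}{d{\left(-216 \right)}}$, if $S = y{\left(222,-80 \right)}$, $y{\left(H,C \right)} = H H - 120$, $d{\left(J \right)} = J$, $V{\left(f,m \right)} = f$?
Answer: $\frac{25140685}{109971} \approx 228.61$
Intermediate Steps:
$y{\left(H,C \right)} = -120 + H^{2}$ ($y{\left(H,C \right)} = H^{2} - 120 = -120 + H^{2}$)
$P = -2022$ ($P = -2112 - -90 = -2112 + 90 = -2022$)
$S = 49164$ ($S = -120 + 222^{2} = -120 + 49284 = 49164$)
$\frac{S}{P - 14270} - \frac{50032}{d{\left(-216 \right)}} = \frac{49164}{-2022 - 14270} - \frac{50032}{-216} = \frac{49164}{-16292} - - \frac{6254}{27} = 49164 \left(- \frac{1}{16292}\right) + \frac{6254}{27} = - \frac{12291}{4073} + \frac{6254}{27} = \frac{25140685}{109971}$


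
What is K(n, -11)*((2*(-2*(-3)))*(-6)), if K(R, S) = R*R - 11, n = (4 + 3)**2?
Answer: -172080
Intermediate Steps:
n = 49 (n = 7**2 = 49)
K(R, S) = -11 + R**2 (K(R, S) = R**2 - 11 = -11 + R**2)
K(n, -11)*((2*(-2*(-3)))*(-6)) = (-11 + 49**2)*((2*(-2*(-3)))*(-6)) = (-11 + 2401)*((2*6)*(-6)) = 2390*(12*(-6)) = 2390*(-72) = -172080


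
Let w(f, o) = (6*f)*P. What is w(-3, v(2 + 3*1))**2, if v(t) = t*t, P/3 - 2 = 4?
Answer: 104976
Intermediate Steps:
P = 18 (P = 6 + 3*4 = 6 + 12 = 18)
v(t) = t**2
w(f, o) = 108*f (w(f, o) = (6*f)*18 = 108*f)
w(-3, v(2 + 3*1))**2 = (108*(-3))**2 = (-324)**2 = 104976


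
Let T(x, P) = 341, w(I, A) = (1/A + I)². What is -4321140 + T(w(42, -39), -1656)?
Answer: -4320799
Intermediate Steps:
w(I, A) = (I + 1/A)²
-4321140 + T(w(42, -39), -1656) = -4321140 + 341 = -4320799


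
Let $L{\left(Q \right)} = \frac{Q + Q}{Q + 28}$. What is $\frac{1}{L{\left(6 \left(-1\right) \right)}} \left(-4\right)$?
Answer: $\frac{22}{3} \approx 7.3333$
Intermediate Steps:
$L{\left(Q \right)} = \frac{2 Q}{28 + Q}$
$\frac{1}{L{\left(6 \left(-1\right) \right)}} \left(-4\right) = \frac{1}{2 \cdot 6 \left(-1\right) \frac{1}{28 + 6 \left(-1\right)}} \left(-4\right) = \frac{1}{2 \left(-6\right) \frac{1}{28 - 6}} \left(-4\right) = \frac{1}{2 \left(-6\right) \frac{1}{22}} \left(-4\right) = \frac{1}{- \frac{6}{11}} \left(-4\right) = \left(- \frac{11}{6}\right) \left(-4\right) = \frac{22}{3}$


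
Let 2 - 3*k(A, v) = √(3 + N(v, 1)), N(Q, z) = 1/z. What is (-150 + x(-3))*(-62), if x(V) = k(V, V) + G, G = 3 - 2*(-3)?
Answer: 8742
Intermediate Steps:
G = 9 (G = 3 + 6 = 9)
k(A, v) = 0 (k(A, v) = ⅔ - √(3 + 1/1)/3 = ⅔ - √(3 + 1)/3 = ⅔ - √4/3 = ⅔ - ⅓*2 = ⅔ - ⅔ = 0)
x(V) = 9 (x(V) = 0 + 9 = 9)
(-150 + x(-3))*(-62) = (-150 + 9)*(-62) = -141*(-62) = 8742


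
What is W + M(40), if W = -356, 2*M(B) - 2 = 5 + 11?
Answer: -347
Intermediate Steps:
M(B) = 9 (M(B) = 1 + (5 + 11)/2 = 1 + (½)*16 = 1 + 8 = 9)
W + M(40) = -356 + 9 = -347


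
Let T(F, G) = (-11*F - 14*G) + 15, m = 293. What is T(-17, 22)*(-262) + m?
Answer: 28065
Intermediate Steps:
T(F, G) = 15 - 14*G - 11*F (T(F, G) = (-14*G - 11*F) + 15 = 15 - 14*G - 11*F)
T(-17, 22)*(-262) + m = (15 - 14*22 - 11*(-17))*(-262) + 293 = (15 - 308 + 187)*(-262) + 293 = -106*(-262) + 293 = 27772 + 293 = 28065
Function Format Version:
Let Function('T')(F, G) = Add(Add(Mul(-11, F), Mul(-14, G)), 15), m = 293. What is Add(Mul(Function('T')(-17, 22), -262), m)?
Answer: 28065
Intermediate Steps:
Function('T')(F, G) = Add(15, Mul(-14, G), Mul(-11, F)) (Function('T')(F, G) = Add(Add(Mul(-14, G), Mul(-11, F)), 15) = Add(15, Mul(-14, G), Mul(-11, F)))
Add(Mul(Function('T')(-17, 22), -262), m) = Add(Mul(Add(15, Mul(-14, 22), Mul(-11, -17)), -262), 293) = Add(Mul(Add(15, -308, 187), -262), 293) = Add(Mul(-106, -262), 293) = Add(27772, 293) = 28065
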